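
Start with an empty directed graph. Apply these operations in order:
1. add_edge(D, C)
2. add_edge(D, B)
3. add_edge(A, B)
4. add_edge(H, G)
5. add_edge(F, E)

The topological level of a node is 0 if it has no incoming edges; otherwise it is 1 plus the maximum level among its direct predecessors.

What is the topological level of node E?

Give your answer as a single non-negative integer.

Op 1: add_edge(D, C). Edges now: 1
Op 2: add_edge(D, B). Edges now: 2
Op 3: add_edge(A, B). Edges now: 3
Op 4: add_edge(H, G). Edges now: 4
Op 5: add_edge(F, E). Edges now: 5
Compute levels (Kahn BFS):
  sources (in-degree 0): A, D, F, H
  process A: level=0
    A->B: in-degree(B)=1, level(B)>=1
  process D: level=0
    D->B: in-degree(B)=0, level(B)=1, enqueue
    D->C: in-degree(C)=0, level(C)=1, enqueue
  process F: level=0
    F->E: in-degree(E)=0, level(E)=1, enqueue
  process H: level=0
    H->G: in-degree(G)=0, level(G)=1, enqueue
  process B: level=1
  process C: level=1
  process E: level=1
  process G: level=1
All levels: A:0, B:1, C:1, D:0, E:1, F:0, G:1, H:0
level(E) = 1

Answer: 1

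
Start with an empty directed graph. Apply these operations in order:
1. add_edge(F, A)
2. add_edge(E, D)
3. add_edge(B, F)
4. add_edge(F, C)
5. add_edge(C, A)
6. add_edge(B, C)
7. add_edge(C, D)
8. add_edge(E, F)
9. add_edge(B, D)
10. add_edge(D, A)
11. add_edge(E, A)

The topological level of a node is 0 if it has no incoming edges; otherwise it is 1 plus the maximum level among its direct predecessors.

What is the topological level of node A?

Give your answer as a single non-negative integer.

Answer: 4

Derivation:
Op 1: add_edge(F, A). Edges now: 1
Op 2: add_edge(E, D). Edges now: 2
Op 3: add_edge(B, F). Edges now: 3
Op 4: add_edge(F, C). Edges now: 4
Op 5: add_edge(C, A). Edges now: 5
Op 6: add_edge(B, C). Edges now: 6
Op 7: add_edge(C, D). Edges now: 7
Op 8: add_edge(E, F). Edges now: 8
Op 9: add_edge(B, D). Edges now: 9
Op 10: add_edge(D, A). Edges now: 10
Op 11: add_edge(E, A). Edges now: 11
Compute levels (Kahn BFS):
  sources (in-degree 0): B, E
  process B: level=0
    B->C: in-degree(C)=1, level(C)>=1
    B->D: in-degree(D)=2, level(D)>=1
    B->F: in-degree(F)=1, level(F)>=1
  process E: level=0
    E->A: in-degree(A)=3, level(A)>=1
    E->D: in-degree(D)=1, level(D)>=1
    E->F: in-degree(F)=0, level(F)=1, enqueue
  process F: level=1
    F->A: in-degree(A)=2, level(A)>=2
    F->C: in-degree(C)=0, level(C)=2, enqueue
  process C: level=2
    C->A: in-degree(A)=1, level(A)>=3
    C->D: in-degree(D)=0, level(D)=3, enqueue
  process D: level=3
    D->A: in-degree(A)=0, level(A)=4, enqueue
  process A: level=4
All levels: A:4, B:0, C:2, D:3, E:0, F:1
level(A) = 4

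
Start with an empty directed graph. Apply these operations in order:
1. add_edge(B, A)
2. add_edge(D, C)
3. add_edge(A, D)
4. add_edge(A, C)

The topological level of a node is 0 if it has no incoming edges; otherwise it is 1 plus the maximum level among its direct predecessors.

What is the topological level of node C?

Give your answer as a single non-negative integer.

Op 1: add_edge(B, A). Edges now: 1
Op 2: add_edge(D, C). Edges now: 2
Op 3: add_edge(A, D). Edges now: 3
Op 4: add_edge(A, C). Edges now: 4
Compute levels (Kahn BFS):
  sources (in-degree 0): B
  process B: level=0
    B->A: in-degree(A)=0, level(A)=1, enqueue
  process A: level=1
    A->C: in-degree(C)=1, level(C)>=2
    A->D: in-degree(D)=0, level(D)=2, enqueue
  process D: level=2
    D->C: in-degree(C)=0, level(C)=3, enqueue
  process C: level=3
All levels: A:1, B:0, C:3, D:2
level(C) = 3

Answer: 3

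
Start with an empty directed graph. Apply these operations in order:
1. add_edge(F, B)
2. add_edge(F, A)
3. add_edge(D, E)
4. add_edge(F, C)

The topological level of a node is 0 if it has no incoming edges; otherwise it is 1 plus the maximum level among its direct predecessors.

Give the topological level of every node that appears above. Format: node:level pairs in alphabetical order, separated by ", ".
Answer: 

Answer: A:1, B:1, C:1, D:0, E:1, F:0

Derivation:
Op 1: add_edge(F, B). Edges now: 1
Op 2: add_edge(F, A). Edges now: 2
Op 3: add_edge(D, E). Edges now: 3
Op 4: add_edge(F, C). Edges now: 4
Compute levels (Kahn BFS):
  sources (in-degree 0): D, F
  process D: level=0
    D->E: in-degree(E)=0, level(E)=1, enqueue
  process F: level=0
    F->A: in-degree(A)=0, level(A)=1, enqueue
    F->B: in-degree(B)=0, level(B)=1, enqueue
    F->C: in-degree(C)=0, level(C)=1, enqueue
  process E: level=1
  process A: level=1
  process B: level=1
  process C: level=1
All levels: A:1, B:1, C:1, D:0, E:1, F:0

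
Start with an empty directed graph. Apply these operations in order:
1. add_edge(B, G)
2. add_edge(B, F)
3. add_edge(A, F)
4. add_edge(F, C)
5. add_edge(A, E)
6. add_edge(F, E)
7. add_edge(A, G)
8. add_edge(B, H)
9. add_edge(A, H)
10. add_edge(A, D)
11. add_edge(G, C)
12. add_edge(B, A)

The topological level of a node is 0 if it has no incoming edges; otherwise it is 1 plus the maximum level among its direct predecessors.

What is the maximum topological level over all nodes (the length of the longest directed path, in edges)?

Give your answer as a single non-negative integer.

Answer: 3

Derivation:
Op 1: add_edge(B, G). Edges now: 1
Op 2: add_edge(B, F). Edges now: 2
Op 3: add_edge(A, F). Edges now: 3
Op 4: add_edge(F, C). Edges now: 4
Op 5: add_edge(A, E). Edges now: 5
Op 6: add_edge(F, E). Edges now: 6
Op 7: add_edge(A, G). Edges now: 7
Op 8: add_edge(B, H). Edges now: 8
Op 9: add_edge(A, H). Edges now: 9
Op 10: add_edge(A, D). Edges now: 10
Op 11: add_edge(G, C). Edges now: 11
Op 12: add_edge(B, A). Edges now: 12
Compute levels (Kahn BFS):
  sources (in-degree 0): B
  process B: level=0
    B->A: in-degree(A)=0, level(A)=1, enqueue
    B->F: in-degree(F)=1, level(F)>=1
    B->G: in-degree(G)=1, level(G)>=1
    B->H: in-degree(H)=1, level(H)>=1
  process A: level=1
    A->D: in-degree(D)=0, level(D)=2, enqueue
    A->E: in-degree(E)=1, level(E)>=2
    A->F: in-degree(F)=0, level(F)=2, enqueue
    A->G: in-degree(G)=0, level(G)=2, enqueue
    A->H: in-degree(H)=0, level(H)=2, enqueue
  process D: level=2
  process F: level=2
    F->C: in-degree(C)=1, level(C)>=3
    F->E: in-degree(E)=0, level(E)=3, enqueue
  process G: level=2
    G->C: in-degree(C)=0, level(C)=3, enqueue
  process H: level=2
  process E: level=3
  process C: level=3
All levels: A:1, B:0, C:3, D:2, E:3, F:2, G:2, H:2
max level = 3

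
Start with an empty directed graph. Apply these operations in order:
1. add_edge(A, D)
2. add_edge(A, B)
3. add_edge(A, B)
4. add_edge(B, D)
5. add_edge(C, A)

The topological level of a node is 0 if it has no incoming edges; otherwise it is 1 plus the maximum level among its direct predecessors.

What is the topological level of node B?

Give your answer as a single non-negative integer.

Answer: 2

Derivation:
Op 1: add_edge(A, D). Edges now: 1
Op 2: add_edge(A, B). Edges now: 2
Op 3: add_edge(A, B) (duplicate, no change). Edges now: 2
Op 4: add_edge(B, D). Edges now: 3
Op 5: add_edge(C, A). Edges now: 4
Compute levels (Kahn BFS):
  sources (in-degree 0): C
  process C: level=0
    C->A: in-degree(A)=0, level(A)=1, enqueue
  process A: level=1
    A->B: in-degree(B)=0, level(B)=2, enqueue
    A->D: in-degree(D)=1, level(D)>=2
  process B: level=2
    B->D: in-degree(D)=0, level(D)=3, enqueue
  process D: level=3
All levels: A:1, B:2, C:0, D:3
level(B) = 2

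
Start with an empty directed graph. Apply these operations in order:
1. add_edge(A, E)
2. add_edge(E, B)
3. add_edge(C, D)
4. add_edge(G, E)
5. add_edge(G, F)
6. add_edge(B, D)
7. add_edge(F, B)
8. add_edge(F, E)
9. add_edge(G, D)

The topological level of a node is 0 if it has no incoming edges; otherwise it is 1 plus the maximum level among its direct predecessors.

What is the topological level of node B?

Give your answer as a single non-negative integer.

Op 1: add_edge(A, E). Edges now: 1
Op 2: add_edge(E, B). Edges now: 2
Op 3: add_edge(C, D). Edges now: 3
Op 4: add_edge(G, E). Edges now: 4
Op 5: add_edge(G, F). Edges now: 5
Op 6: add_edge(B, D). Edges now: 6
Op 7: add_edge(F, B). Edges now: 7
Op 8: add_edge(F, E). Edges now: 8
Op 9: add_edge(G, D). Edges now: 9
Compute levels (Kahn BFS):
  sources (in-degree 0): A, C, G
  process A: level=0
    A->E: in-degree(E)=2, level(E)>=1
  process C: level=0
    C->D: in-degree(D)=2, level(D)>=1
  process G: level=0
    G->D: in-degree(D)=1, level(D)>=1
    G->E: in-degree(E)=1, level(E)>=1
    G->F: in-degree(F)=0, level(F)=1, enqueue
  process F: level=1
    F->B: in-degree(B)=1, level(B)>=2
    F->E: in-degree(E)=0, level(E)=2, enqueue
  process E: level=2
    E->B: in-degree(B)=0, level(B)=3, enqueue
  process B: level=3
    B->D: in-degree(D)=0, level(D)=4, enqueue
  process D: level=4
All levels: A:0, B:3, C:0, D:4, E:2, F:1, G:0
level(B) = 3

Answer: 3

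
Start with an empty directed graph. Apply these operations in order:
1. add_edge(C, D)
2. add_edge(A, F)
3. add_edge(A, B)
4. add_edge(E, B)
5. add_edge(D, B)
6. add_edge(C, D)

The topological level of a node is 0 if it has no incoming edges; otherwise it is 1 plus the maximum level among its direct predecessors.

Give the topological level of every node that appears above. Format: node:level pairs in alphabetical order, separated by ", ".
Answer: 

Answer: A:0, B:2, C:0, D:1, E:0, F:1

Derivation:
Op 1: add_edge(C, D). Edges now: 1
Op 2: add_edge(A, F). Edges now: 2
Op 3: add_edge(A, B). Edges now: 3
Op 4: add_edge(E, B). Edges now: 4
Op 5: add_edge(D, B). Edges now: 5
Op 6: add_edge(C, D) (duplicate, no change). Edges now: 5
Compute levels (Kahn BFS):
  sources (in-degree 0): A, C, E
  process A: level=0
    A->B: in-degree(B)=2, level(B)>=1
    A->F: in-degree(F)=0, level(F)=1, enqueue
  process C: level=0
    C->D: in-degree(D)=0, level(D)=1, enqueue
  process E: level=0
    E->B: in-degree(B)=1, level(B)>=1
  process F: level=1
  process D: level=1
    D->B: in-degree(B)=0, level(B)=2, enqueue
  process B: level=2
All levels: A:0, B:2, C:0, D:1, E:0, F:1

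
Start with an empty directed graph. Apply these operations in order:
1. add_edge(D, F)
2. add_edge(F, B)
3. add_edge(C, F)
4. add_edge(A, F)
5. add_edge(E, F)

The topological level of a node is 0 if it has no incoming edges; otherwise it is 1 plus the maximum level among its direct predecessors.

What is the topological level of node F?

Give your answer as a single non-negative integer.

Answer: 1

Derivation:
Op 1: add_edge(D, F). Edges now: 1
Op 2: add_edge(F, B). Edges now: 2
Op 3: add_edge(C, F). Edges now: 3
Op 4: add_edge(A, F). Edges now: 4
Op 5: add_edge(E, F). Edges now: 5
Compute levels (Kahn BFS):
  sources (in-degree 0): A, C, D, E
  process A: level=0
    A->F: in-degree(F)=3, level(F)>=1
  process C: level=0
    C->F: in-degree(F)=2, level(F)>=1
  process D: level=0
    D->F: in-degree(F)=1, level(F)>=1
  process E: level=0
    E->F: in-degree(F)=0, level(F)=1, enqueue
  process F: level=1
    F->B: in-degree(B)=0, level(B)=2, enqueue
  process B: level=2
All levels: A:0, B:2, C:0, D:0, E:0, F:1
level(F) = 1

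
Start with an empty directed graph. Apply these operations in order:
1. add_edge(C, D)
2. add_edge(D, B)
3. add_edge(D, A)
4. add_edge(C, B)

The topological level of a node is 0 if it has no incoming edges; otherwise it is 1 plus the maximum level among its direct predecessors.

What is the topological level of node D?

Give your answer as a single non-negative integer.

Answer: 1

Derivation:
Op 1: add_edge(C, D). Edges now: 1
Op 2: add_edge(D, B). Edges now: 2
Op 3: add_edge(D, A). Edges now: 3
Op 4: add_edge(C, B). Edges now: 4
Compute levels (Kahn BFS):
  sources (in-degree 0): C
  process C: level=0
    C->B: in-degree(B)=1, level(B)>=1
    C->D: in-degree(D)=0, level(D)=1, enqueue
  process D: level=1
    D->A: in-degree(A)=0, level(A)=2, enqueue
    D->B: in-degree(B)=0, level(B)=2, enqueue
  process A: level=2
  process B: level=2
All levels: A:2, B:2, C:0, D:1
level(D) = 1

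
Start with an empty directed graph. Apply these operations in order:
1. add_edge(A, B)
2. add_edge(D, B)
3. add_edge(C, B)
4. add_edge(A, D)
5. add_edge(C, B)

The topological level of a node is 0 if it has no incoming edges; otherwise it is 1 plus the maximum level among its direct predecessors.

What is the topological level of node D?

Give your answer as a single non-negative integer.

Op 1: add_edge(A, B). Edges now: 1
Op 2: add_edge(D, B). Edges now: 2
Op 3: add_edge(C, B). Edges now: 3
Op 4: add_edge(A, D). Edges now: 4
Op 5: add_edge(C, B) (duplicate, no change). Edges now: 4
Compute levels (Kahn BFS):
  sources (in-degree 0): A, C
  process A: level=0
    A->B: in-degree(B)=2, level(B)>=1
    A->D: in-degree(D)=0, level(D)=1, enqueue
  process C: level=0
    C->B: in-degree(B)=1, level(B)>=1
  process D: level=1
    D->B: in-degree(B)=0, level(B)=2, enqueue
  process B: level=2
All levels: A:0, B:2, C:0, D:1
level(D) = 1

Answer: 1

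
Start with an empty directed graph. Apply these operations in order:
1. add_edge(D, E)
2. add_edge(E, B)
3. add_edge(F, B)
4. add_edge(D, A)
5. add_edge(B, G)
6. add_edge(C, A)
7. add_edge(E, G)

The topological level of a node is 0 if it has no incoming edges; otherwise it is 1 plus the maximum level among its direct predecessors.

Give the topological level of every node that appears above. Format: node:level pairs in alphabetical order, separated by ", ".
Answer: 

Answer: A:1, B:2, C:0, D:0, E:1, F:0, G:3

Derivation:
Op 1: add_edge(D, E). Edges now: 1
Op 2: add_edge(E, B). Edges now: 2
Op 3: add_edge(F, B). Edges now: 3
Op 4: add_edge(D, A). Edges now: 4
Op 5: add_edge(B, G). Edges now: 5
Op 6: add_edge(C, A). Edges now: 6
Op 7: add_edge(E, G). Edges now: 7
Compute levels (Kahn BFS):
  sources (in-degree 0): C, D, F
  process C: level=0
    C->A: in-degree(A)=1, level(A)>=1
  process D: level=0
    D->A: in-degree(A)=0, level(A)=1, enqueue
    D->E: in-degree(E)=0, level(E)=1, enqueue
  process F: level=0
    F->B: in-degree(B)=1, level(B)>=1
  process A: level=1
  process E: level=1
    E->B: in-degree(B)=0, level(B)=2, enqueue
    E->G: in-degree(G)=1, level(G)>=2
  process B: level=2
    B->G: in-degree(G)=0, level(G)=3, enqueue
  process G: level=3
All levels: A:1, B:2, C:0, D:0, E:1, F:0, G:3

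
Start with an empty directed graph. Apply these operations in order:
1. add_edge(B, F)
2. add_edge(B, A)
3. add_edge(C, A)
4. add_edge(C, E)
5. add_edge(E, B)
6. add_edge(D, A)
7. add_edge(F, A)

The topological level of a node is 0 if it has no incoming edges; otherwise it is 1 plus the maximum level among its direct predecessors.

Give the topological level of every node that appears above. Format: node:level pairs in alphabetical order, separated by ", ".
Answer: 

Answer: A:4, B:2, C:0, D:0, E:1, F:3

Derivation:
Op 1: add_edge(B, F). Edges now: 1
Op 2: add_edge(B, A). Edges now: 2
Op 3: add_edge(C, A). Edges now: 3
Op 4: add_edge(C, E). Edges now: 4
Op 5: add_edge(E, B). Edges now: 5
Op 6: add_edge(D, A). Edges now: 6
Op 7: add_edge(F, A). Edges now: 7
Compute levels (Kahn BFS):
  sources (in-degree 0): C, D
  process C: level=0
    C->A: in-degree(A)=3, level(A)>=1
    C->E: in-degree(E)=0, level(E)=1, enqueue
  process D: level=0
    D->A: in-degree(A)=2, level(A)>=1
  process E: level=1
    E->B: in-degree(B)=0, level(B)=2, enqueue
  process B: level=2
    B->A: in-degree(A)=1, level(A)>=3
    B->F: in-degree(F)=0, level(F)=3, enqueue
  process F: level=3
    F->A: in-degree(A)=0, level(A)=4, enqueue
  process A: level=4
All levels: A:4, B:2, C:0, D:0, E:1, F:3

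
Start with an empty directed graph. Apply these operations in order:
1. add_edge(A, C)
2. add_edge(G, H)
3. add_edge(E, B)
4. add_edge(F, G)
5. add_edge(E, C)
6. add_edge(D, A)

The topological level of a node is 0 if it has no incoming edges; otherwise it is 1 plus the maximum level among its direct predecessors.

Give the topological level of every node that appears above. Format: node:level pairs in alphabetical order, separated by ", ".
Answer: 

Op 1: add_edge(A, C). Edges now: 1
Op 2: add_edge(G, H). Edges now: 2
Op 3: add_edge(E, B). Edges now: 3
Op 4: add_edge(F, G). Edges now: 4
Op 5: add_edge(E, C). Edges now: 5
Op 6: add_edge(D, A). Edges now: 6
Compute levels (Kahn BFS):
  sources (in-degree 0): D, E, F
  process D: level=0
    D->A: in-degree(A)=0, level(A)=1, enqueue
  process E: level=0
    E->B: in-degree(B)=0, level(B)=1, enqueue
    E->C: in-degree(C)=1, level(C)>=1
  process F: level=0
    F->G: in-degree(G)=0, level(G)=1, enqueue
  process A: level=1
    A->C: in-degree(C)=0, level(C)=2, enqueue
  process B: level=1
  process G: level=1
    G->H: in-degree(H)=0, level(H)=2, enqueue
  process C: level=2
  process H: level=2
All levels: A:1, B:1, C:2, D:0, E:0, F:0, G:1, H:2

Answer: A:1, B:1, C:2, D:0, E:0, F:0, G:1, H:2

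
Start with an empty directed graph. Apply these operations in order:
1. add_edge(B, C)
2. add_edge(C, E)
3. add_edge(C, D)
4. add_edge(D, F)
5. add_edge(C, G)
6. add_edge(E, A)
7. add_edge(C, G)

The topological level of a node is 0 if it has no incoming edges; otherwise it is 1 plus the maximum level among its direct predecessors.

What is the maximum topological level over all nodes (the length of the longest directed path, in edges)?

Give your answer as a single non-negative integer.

Op 1: add_edge(B, C). Edges now: 1
Op 2: add_edge(C, E). Edges now: 2
Op 3: add_edge(C, D). Edges now: 3
Op 4: add_edge(D, F). Edges now: 4
Op 5: add_edge(C, G). Edges now: 5
Op 6: add_edge(E, A). Edges now: 6
Op 7: add_edge(C, G) (duplicate, no change). Edges now: 6
Compute levels (Kahn BFS):
  sources (in-degree 0): B
  process B: level=0
    B->C: in-degree(C)=0, level(C)=1, enqueue
  process C: level=1
    C->D: in-degree(D)=0, level(D)=2, enqueue
    C->E: in-degree(E)=0, level(E)=2, enqueue
    C->G: in-degree(G)=0, level(G)=2, enqueue
  process D: level=2
    D->F: in-degree(F)=0, level(F)=3, enqueue
  process E: level=2
    E->A: in-degree(A)=0, level(A)=3, enqueue
  process G: level=2
  process F: level=3
  process A: level=3
All levels: A:3, B:0, C:1, D:2, E:2, F:3, G:2
max level = 3

Answer: 3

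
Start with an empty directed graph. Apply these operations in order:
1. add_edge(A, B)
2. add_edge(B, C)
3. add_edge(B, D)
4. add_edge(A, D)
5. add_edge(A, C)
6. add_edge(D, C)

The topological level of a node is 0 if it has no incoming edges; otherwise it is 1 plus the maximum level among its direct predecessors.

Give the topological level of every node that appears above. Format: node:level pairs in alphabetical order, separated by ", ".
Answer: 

Answer: A:0, B:1, C:3, D:2

Derivation:
Op 1: add_edge(A, B). Edges now: 1
Op 2: add_edge(B, C). Edges now: 2
Op 3: add_edge(B, D). Edges now: 3
Op 4: add_edge(A, D). Edges now: 4
Op 5: add_edge(A, C). Edges now: 5
Op 6: add_edge(D, C). Edges now: 6
Compute levels (Kahn BFS):
  sources (in-degree 0): A
  process A: level=0
    A->B: in-degree(B)=0, level(B)=1, enqueue
    A->C: in-degree(C)=2, level(C)>=1
    A->D: in-degree(D)=1, level(D)>=1
  process B: level=1
    B->C: in-degree(C)=1, level(C)>=2
    B->D: in-degree(D)=0, level(D)=2, enqueue
  process D: level=2
    D->C: in-degree(C)=0, level(C)=3, enqueue
  process C: level=3
All levels: A:0, B:1, C:3, D:2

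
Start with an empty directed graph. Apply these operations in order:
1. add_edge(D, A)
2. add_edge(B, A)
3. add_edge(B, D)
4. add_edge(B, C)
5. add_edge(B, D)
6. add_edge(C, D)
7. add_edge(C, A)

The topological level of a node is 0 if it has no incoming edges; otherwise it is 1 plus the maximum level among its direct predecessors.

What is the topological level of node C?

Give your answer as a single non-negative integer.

Op 1: add_edge(D, A). Edges now: 1
Op 2: add_edge(B, A). Edges now: 2
Op 3: add_edge(B, D). Edges now: 3
Op 4: add_edge(B, C). Edges now: 4
Op 5: add_edge(B, D) (duplicate, no change). Edges now: 4
Op 6: add_edge(C, D). Edges now: 5
Op 7: add_edge(C, A). Edges now: 6
Compute levels (Kahn BFS):
  sources (in-degree 0): B
  process B: level=0
    B->A: in-degree(A)=2, level(A)>=1
    B->C: in-degree(C)=0, level(C)=1, enqueue
    B->D: in-degree(D)=1, level(D)>=1
  process C: level=1
    C->A: in-degree(A)=1, level(A)>=2
    C->D: in-degree(D)=0, level(D)=2, enqueue
  process D: level=2
    D->A: in-degree(A)=0, level(A)=3, enqueue
  process A: level=3
All levels: A:3, B:0, C:1, D:2
level(C) = 1

Answer: 1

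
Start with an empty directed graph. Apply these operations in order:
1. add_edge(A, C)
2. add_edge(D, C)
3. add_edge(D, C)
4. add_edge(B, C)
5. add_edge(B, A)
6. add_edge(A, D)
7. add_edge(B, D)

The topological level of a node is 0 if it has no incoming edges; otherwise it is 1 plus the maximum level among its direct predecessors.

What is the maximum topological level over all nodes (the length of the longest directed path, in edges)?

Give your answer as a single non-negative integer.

Op 1: add_edge(A, C). Edges now: 1
Op 2: add_edge(D, C). Edges now: 2
Op 3: add_edge(D, C) (duplicate, no change). Edges now: 2
Op 4: add_edge(B, C). Edges now: 3
Op 5: add_edge(B, A). Edges now: 4
Op 6: add_edge(A, D). Edges now: 5
Op 7: add_edge(B, D). Edges now: 6
Compute levels (Kahn BFS):
  sources (in-degree 0): B
  process B: level=0
    B->A: in-degree(A)=0, level(A)=1, enqueue
    B->C: in-degree(C)=2, level(C)>=1
    B->D: in-degree(D)=1, level(D)>=1
  process A: level=1
    A->C: in-degree(C)=1, level(C)>=2
    A->D: in-degree(D)=0, level(D)=2, enqueue
  process D: level=2
    D->C: in-degree(C)=0, level(C)=3, enqueue
  process C: level=3
All levels: A:1, B:0, C:3, D:2
max level = 3

Answer: 3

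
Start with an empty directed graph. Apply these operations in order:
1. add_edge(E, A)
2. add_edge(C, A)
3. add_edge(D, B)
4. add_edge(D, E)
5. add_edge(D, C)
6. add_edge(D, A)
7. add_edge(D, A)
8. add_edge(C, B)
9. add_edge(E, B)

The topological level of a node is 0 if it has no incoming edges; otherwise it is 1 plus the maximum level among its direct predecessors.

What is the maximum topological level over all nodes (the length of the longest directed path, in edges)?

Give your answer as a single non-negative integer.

Op 1: add_edge(E, A). Edges now: 1
Op 2: add_edge(C, A). Edges now: 2
Op 3: add_edge(D, B). Edges now: 3
Op 4: add_edge(D, E). Edges now: 4
Op 5: add_edge(D, C). Edges now: 5
Op 6: add_edge(D, A). Edges now: 6
Op 7: add_edge(D, A) (duplicate, no change). Edges now: 6
Op 8: add_edge(C, B). Edges now: 7
Op 9: add_edge(E, B). Edges now: 8
Compute levels (Kahn BFS):
  sources (in-degree 0): D
  process D: level=0
    D->A: in-degree(A)=2, level(A)>=1
    D->B: in-degree(B)=2, level(B)>=1
    D->C: in-degree(C)=0, level(C)=1, enqueue
    D->E: in-degree(E)=0, level(E)=1, enqueue
  process C: level=1
    C->A: in-degree(A)=1, level(A)>=2
    C->B: in-degree(B)=1, level(B)>=2
  process E: level=1
    E->A: in-degree(A)=0, level(A)=2, enqueue
    E->B: in-degree(B)=0, level(B)=2, enqueue
  process A: level=2
  process B: level=2
All levels: A:2, B:2, C:1, D:0, E:1
max level = 2

Answer: 2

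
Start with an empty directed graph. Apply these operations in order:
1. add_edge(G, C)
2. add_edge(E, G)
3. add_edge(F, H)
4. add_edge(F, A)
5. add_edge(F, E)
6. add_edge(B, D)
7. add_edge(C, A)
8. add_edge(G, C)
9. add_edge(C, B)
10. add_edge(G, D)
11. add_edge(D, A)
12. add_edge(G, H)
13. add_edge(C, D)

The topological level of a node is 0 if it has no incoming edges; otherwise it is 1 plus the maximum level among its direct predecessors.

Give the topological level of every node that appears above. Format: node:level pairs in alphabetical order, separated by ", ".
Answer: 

Op 1: add_edge(G, C). Edges now: 1
Op 2: add_edge(E, G). Edges now: 2
Op 3: add_edge(F, H). Edges now: 3
Op 4: add_edge(F, A). Edges now: 4
Op 5: add_edge(F, E). Edges now: 5
Op 6: add_edge(B, D). Edges now: 6
Op 7: add_edge(C, A). Edges now: 7
Op 8: add_edge(G, C) (duplicate, no change). Edges now: 7
Op 9: add_edge(C, B). Edges now: 8
Op 10: add_edge(G, D). Edges now: 9
Op 11: add_edge(D, A). Edges now: 10
Op 12: add_edge(G, H). Edges now: 11
Op 13: add_edge(C, D). Edges now: 12
Compute levels (Kahn BFS):
  sources (in-degree 0): F
  process F: level=0
    F->A: in-degree(A)=2, level(A)>=1
    F->E: in-degree(E)=0, level(E)=1, enqueue
    F->H: in-degree(H)=1, level(H)>=1
  process E: level=1
    E->G: in-degree(G)=0, level(G)=2, enqueue
  process G: level=2
    G->C: in-degree(C)=0, level(C)=3, enqueue
    G->D: in-degree(D)=2, level(D)>=3
    G->H: in-degree(H)=0, level(H)=3, enqueue
  process C: level=3
    C->A: in-degree(A)=1, level(A)>=4
    C->B: in-degree(B)=0, level(B)=4, enqueue
    C->D: in-degree(D)=1, level(D)>=4
  process H: level=3
  process B: level=4
    B->D: in-degree(D)=0, level(D)=5, enqueue
  process D: level=5
    D->A: in-degree(A)=0, level(A)=6, enqueue
  process A: level=6
All levels: A:6, B:4, C:3, D:5, E:1, F:0, G:2, H:3

Answer: A:6, B:4, C:3, D:5, E:1, F:0, G:2, H:3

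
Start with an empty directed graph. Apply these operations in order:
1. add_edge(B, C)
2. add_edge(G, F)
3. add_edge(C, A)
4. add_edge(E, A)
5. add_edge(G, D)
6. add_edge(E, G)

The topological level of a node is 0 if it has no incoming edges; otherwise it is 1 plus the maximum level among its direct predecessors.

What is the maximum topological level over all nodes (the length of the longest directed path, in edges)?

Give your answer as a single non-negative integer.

Answer: 2

Derivation:
Op 1: add_edge(B, C). Edges now: 1
Op 2: add_edge(G, F). Edges now: 2
Op 3: add_edge(C, A). Edges now: 3
Op 4: add_edge(E, A). Edges now: 4
Op 5: add_edge(G, D). Edges now: 5
Op 6: add_edge(E, G). Edges now: 6
Compute levels (Kahn BFS):
  sources (in-degree 0): B, E
  process B: level=0
    B->C: in-degree(C)=0, level(C)=1, enqueue
  process E: level=0
    E->A: in-degree(A)=1, level(A)>=1
    E->G: in-degree(G)=0, level(G)=1, enqueue
  process C: level=1
    C->A: in-degree(A)=0, level(A)=2, enqueue
  process G: level=1
    G->D: in-degree(D)=0, level(D)=2, enqueue
    G->F: in-degree(F)=0, level(F)=2, enqueue
  process A: level=2
  process D: level=2
  process F: level=2
All levels: A:2, B:0, C:1, D:2, E:0, F:2, G:1
max level = 2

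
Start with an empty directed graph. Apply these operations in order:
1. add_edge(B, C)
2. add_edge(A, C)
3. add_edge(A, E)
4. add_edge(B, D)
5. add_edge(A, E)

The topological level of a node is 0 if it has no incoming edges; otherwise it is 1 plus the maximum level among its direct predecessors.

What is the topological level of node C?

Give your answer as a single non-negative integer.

Op 1: add_edge(B, C). Edges now: 1
Op 2: add_edge(A, C). Edges now: 2
Op 3: add_edge(A, E). Edges now: 3
Op 4: add_edge(B, D). Edges now: 4
Op 5: add_edge(A, E) (duplicate, no change). Edges now: 4
Compute levels (Kahn BFS):
  sources (in-degree 0): A, B
  process A: level=0
    A->C: in-degree(C)=1, level(C)>=1
    A->E: in-degree(E)=0, level(E)=1, enqueue
  process B: level=0
    B->C: in-degree(C)=0, level(C)=1, enqueue
    B->D: in-degree(D)=0, level(D)=1, enqueue
  process E: level=1
  process C: level=1
  process D: level=1
All levels: A:0, B:0, C:1, D:1, E:1
level(C) = 1

Answer: 1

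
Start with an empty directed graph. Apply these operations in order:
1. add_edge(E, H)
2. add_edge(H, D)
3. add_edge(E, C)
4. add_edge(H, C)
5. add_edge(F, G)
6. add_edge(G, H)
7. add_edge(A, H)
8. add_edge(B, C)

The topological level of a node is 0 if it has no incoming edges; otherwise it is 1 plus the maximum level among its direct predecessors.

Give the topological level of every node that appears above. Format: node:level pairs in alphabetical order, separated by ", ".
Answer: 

Answer: A:0, B:0, C:3, D:3, E:0, F:0, G:1, H:2

Derivation:
Op 1: add_edge(E, H). Edges now: 1
Op 2: add_edge(H, D). Edges now: 2
Op 3: add_edge(E, C). Edges now: 3
Op 4: add_edge(H, C). Edges now: 4
Op 5: add_edge(F, G). Edges now: 5
Op 6: add_edge(G, H). Edges now: 6
Op 7: add_edge(A, H). Edges now: 7
Op 8: add_edge(B, C). Edges now: 8
Compute levels (Kahn BFS):
  sources (in-degree 0): A, B, E, F
  process A: level=0
    A->H: in-degree(H)=2, level(H)>=1
  process B: level=0
    B->C: in-degree(C)=2, level(C)>=1
  process E: level=0
    E->C: in-degree(C)=1, level(C)>=1
    E->H: in-degree(H)=1, level(H)>=1
  process F: level=0
    F->G: in-degree(G)=0, level(G)=1, enqueue
  process G: level=1
    G->H: in-degree(H)=0, level(H)=2, enqueue
  process H: level=2
    H->C: in-degree(C)=0, level(C)=3, enqueue
    H->D: in-degree(D)=0, level(D)=3, enqueue
  process C: level=3
  process D: level=3
All levels: A:0, B:0, C:3, D:3, E:0, F:0, G:1, H:2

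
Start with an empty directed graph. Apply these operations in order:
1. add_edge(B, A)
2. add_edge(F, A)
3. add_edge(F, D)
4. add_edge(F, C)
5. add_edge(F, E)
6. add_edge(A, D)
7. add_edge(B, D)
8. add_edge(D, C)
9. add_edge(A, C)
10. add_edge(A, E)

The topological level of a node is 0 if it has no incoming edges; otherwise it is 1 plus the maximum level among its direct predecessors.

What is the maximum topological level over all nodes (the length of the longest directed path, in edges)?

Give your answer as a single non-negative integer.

Answer: 3

Derivation:
Op 1: add_edge(B, A). Edges now: 1
Op 2: add_edge(F, A). Edges now: 2
Op 3: add_edge(F, D). Edges now: 3
Op 4: add_edge(F, C). Edges now: 4
Op 5: add_edge(F, E). Edges now: 5
Op 6: add_edge(A, D). Edges now: 6
Op 7: add_edge(B, D). Edges now: 7
Op 8: add_edge(D, C). Edges now: 8
Op 9: add_edge(A, C). Edges now: 9
Op 10: add_edge(A, E). Edges now: 10
Compute levels (Kahn BFS):
  sources (in-degree 0): B, F
  process B: level=0
    B->A: in-degree(A)=1, level(A)>=1
    B->D: in-degree(D)=2, level(D)>=1
  process F: level=0
    F->A: in-degree(A)=0, level(A)=1, enqueue
    F->C: in-degree(C)=2, level(C)>=1
    F->D: in-degree(D)=1, level(D)>=1
    F->E: in-degree(E)=1, level(E)>=1
  process A: level=1
    A->C: in-degree(C)=1, level(C)>=2
    A->D: in-degree(D)=0, level(D)=2, enqueue
    A->E: in-degree(E)=0, level(E)=2, enqueue
  process D: level=2
    D->C: in-degree(C)=0, level(C)=3, enqueue
  process E: level=2
  process C: level=3
All levels: A:1, B:0, C:3, D:2, E:2, F:0
max level = 3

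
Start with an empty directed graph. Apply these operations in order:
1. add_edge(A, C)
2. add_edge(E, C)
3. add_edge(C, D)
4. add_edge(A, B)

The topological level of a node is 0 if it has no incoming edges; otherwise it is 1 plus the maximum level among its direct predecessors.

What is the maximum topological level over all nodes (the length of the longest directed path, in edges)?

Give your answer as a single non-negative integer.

Answer: 2

Derivation:
Op 1: add_edge(A, C). Edges now: 1
Op 2: add_edge(E, C). Edges now: 2
Op 3: add_edge(C, D). Edges now: 3
Op 4: add_edge(A, B). Edges now: 4
Compute levels (Kahn BFS):
  sources (in-degree 0): A, E
  process A: level=0
    A->B: in-degree(B)=0, level(B)=1, enqueue
    A->C: in-degree(C)=1, level(C)>=1
  process E: level=0
    E->C: in-degree(C)=0, level(C)=1, enqueue
  process B: level=1
  process C: level=1
    C->D: in-degree(D)=0, level(D)=2, enqueue
  process D: level=2
All levels: A:0, B:1, C:1, D:2, E:0
max level = 2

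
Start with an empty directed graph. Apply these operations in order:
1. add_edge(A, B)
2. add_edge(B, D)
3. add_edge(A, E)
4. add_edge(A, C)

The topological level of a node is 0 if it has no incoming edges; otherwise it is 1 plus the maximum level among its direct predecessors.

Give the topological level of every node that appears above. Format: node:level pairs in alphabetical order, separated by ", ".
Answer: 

Op 1: add_edge(A, B). Edges now: 1
Op 2: add_edge(B, D). Edges now: 2
Op 3: add_edge(A, E). Edges now: 3
Op 4: add_edge(A, C). Edges now: 4
Compute levels (Kahn BFS):
  sources (in-degree 0): A
  process A: level=0
    A->B: in-degree(B)=0, level(B)=1, enqueue
    A->C: in-degree(C)=0, level(C)=1, enqueue
    A->E: in-degree(E)=0, level(E)=1, enqueue
  process B: level=1
    B->D: in-degree(D)=0, level(D)=2, enqueue
  process C: level=1
  process E: level=1
  process D: level=2
All levels: A:0, B:1, C:1, D:2, E:1

Answer: A:0, B:1, C:1, D:2, E:1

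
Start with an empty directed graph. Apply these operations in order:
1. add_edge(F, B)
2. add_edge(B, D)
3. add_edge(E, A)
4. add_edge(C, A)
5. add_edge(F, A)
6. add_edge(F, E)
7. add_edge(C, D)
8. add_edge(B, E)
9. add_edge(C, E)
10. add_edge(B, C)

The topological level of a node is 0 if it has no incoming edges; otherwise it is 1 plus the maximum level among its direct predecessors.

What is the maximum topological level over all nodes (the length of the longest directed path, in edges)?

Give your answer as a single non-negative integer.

Op 1: add_edge(F, B). Edges now: 1
Op 2: add_edge(B, D). Edges now: 2
Op 3: add_edge(E, A). Edges now: 3
Op 4: add_edge(C, A). Edges now: 4
Op 5: add_edge(F, A). Edges now: 5
Op 6: add_edge(F, E). Edges now: 6
Op 7: add_edge(C, D). Edges now: 7
Op 8: add_edge(B, E). Edges now: 8
Op 9: add_edge(C, E). Edges now: 9
Op 10: add_edge(B, C). Edges now: 10
Compute levels (Kahn BFS):
  sources (in-degree 0): F
  process F: level=0
    F->A: in-degree(A)=2, level(A)>=1
    F->B: in-degree(B)=0, level(B)=1, enqueue
    F->E: in-degree(E)=2, level(E)>=1
  process B: level=1
    B->C: in-degree(C)=0, level(C)=2, enqueue
    B->D: in-degree(D)=1, level(D)>=2
    B->E: in-degree(E)=1, level(E)>=2
  process C: level=2
    C->A: in-degree(A)=1, level(A)>=3
    C->D: in-degree(D)=0, level(D)=3, enqueue
    C->E: in-degree(E)=0, level(E)=3, enqueue
  process D: level=3
  process E: level=3
    E->A: in-degree(A)=0, level(A)=4, enqueue
  process A: level=4
All levels: A:4, B:1, C:2, D:3, E:3, F:0
max level = 4

Answer: 4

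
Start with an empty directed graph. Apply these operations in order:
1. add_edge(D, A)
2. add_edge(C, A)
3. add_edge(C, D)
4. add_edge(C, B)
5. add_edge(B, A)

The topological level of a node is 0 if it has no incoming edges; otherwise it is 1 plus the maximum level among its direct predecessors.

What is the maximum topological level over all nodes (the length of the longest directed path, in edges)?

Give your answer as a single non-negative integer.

Answer: 2

Derivation:
Op 1: add_edge(D, A). Edges now: 1
Op 2: add_edge(C, A). Edges now: 2
Op 3: add_edge(C, D). Edges now: 3
Op 4: add_edge(C, B). Edges now: 4
Op 5: add_edge(B, A). Edges now: 5
Compute levels (Kahn BFS):
  sources (in-degree 0): C
  process C: level=0
    C->A: in-degree(A)=2, level(A)>=1
    C->B: in-degree(B)=0, level(B)=1, enqueue
    C->D: in-degree(D)=0, level(D)=1, enqueue
  process B: level=1
    B->A: in-degree(A)=1, level(A)>=2
  process D: level=1
    D->A: in-degree(A)=0, level(A)=2, enqueue
  process A: level=2
All levels: A:2, B:1, C:0, D:1
max level = 2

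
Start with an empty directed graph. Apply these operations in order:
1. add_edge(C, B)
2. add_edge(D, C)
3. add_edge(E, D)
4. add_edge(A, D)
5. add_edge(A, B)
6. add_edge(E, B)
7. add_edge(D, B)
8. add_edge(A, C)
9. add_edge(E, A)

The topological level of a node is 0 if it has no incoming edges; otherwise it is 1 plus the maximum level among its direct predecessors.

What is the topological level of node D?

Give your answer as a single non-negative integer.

Answer: 2

Derivation:
Op 1: add_edge(C, B). Edges now: 1
Op 2: add_edge(D, C). Edges now: 2
Op 3: add_edge(E, D). Edges now: 3
Op 4: add_edge(A, D). Edges now: 4
Op 5: add_edge(A, B). Edges now: 5
Op 6: add_edge(E, B). Edges now: 6
Op 7: add_edge(D, B). Edges now: 7
Op 8: add_edge(A, C). Edges now: 8
Op 9: add_edge(E, A). Edges now: 9
Compute levels (Kahn BFS):
  sources (in-degree 0): E
  process E: level=0
    E->A: in-degree(A)=0, level(A)=1, enqueue
    E->B: in-degree(B)=3, level(B)>=1
    E->D: in-degree(D)=1, level(D)>=1
  process A: level=1
    A->B: in-degree(B)=2, level(B)>=2
    A->C: in-degree(C)=1, level(C)>=2
    A->D: in-degree(D)=0, level(D)=2, enqueue
  process D: level=2
    D->B: in-degree(B)=1, level(B)>=3
    D->C: in-degree(C)=0, level(C)=3, enqueue
  process C: level=3
    C->B: in-degree(B)=0, level(B)=4, enqueue
  process B: level=4
All levels: A:1, B:4, C:3, D:2, E:0
level(D) = 2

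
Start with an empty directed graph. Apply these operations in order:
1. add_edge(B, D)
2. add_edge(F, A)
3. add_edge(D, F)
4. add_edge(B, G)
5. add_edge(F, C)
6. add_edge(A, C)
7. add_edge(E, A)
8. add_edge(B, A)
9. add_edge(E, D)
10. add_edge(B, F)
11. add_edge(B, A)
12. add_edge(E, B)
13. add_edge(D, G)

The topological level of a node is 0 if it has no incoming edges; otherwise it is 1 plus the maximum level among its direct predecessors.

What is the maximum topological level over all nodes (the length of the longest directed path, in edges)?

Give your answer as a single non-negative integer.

Answer: 5

Derivation:
Op 1: add_edge(B, D). Edges now: 1
Op 2: add_edge(F, A). Edges now: 2
Op 3: add_edge(D, F). Edges now: 3
Op 4: add_edge(B, G). Edges now: 4
Op 5: add_edge(F, C). Edges now: 5
Op 6: add_edge(A, C). Edges now: 6
Op 7: add_edge(E, A). Edges now: 7
Op 8: add_edge(B, A). Edges now: 8
Op 9: add_edge(E, D). Edges now: 9
Op 10: add_edge(B, F). Edges now: 10
Op 11: add_edge(B, A) (duplicate, no change). Edges now: 10
Op 12: add_edge(E, B). Edges now: 11
Op 13: add_edge(D, G). Edges now: 12
Compute levels (Kahn BFS):
  sources (in-degree 0): E
  process E: level=0
    E->A: in-degree(A)=2, level(A)>=1
    E->B: in-degree(B)=0, level(B)=1, enqueue
    E->D: in-degree(D)=1, level(D)>=1
  process B: level=1
    B->A: in-degree(A)=1, level(A)>=2
    B->D: in-degree(D)=0, level(D)=2, enqueue
    B->F: in-degree(F)=1, level(F)>=2
    B->G: in-degree(G)=1, level(G)>=2
  process D: level=2
    D->F: in-degree(F)=0, level(F)=3, enqueue
    D->G: in-degree(G)=0, level(G)=3, enqueue
  process F: level=3
    F->A: in-degree(A)=0, level(A)=4, enqueue
    F->C: in-degree(C)=1, level(C)>=4
  process G: level=3
  process A: level=4
    A->C: in-degree(C)=0, level(C)=5, enqueue
  process C: level=5
All levels: A:4, B:1, C:5, D:2, E:0, F:3, G:3
max level = 5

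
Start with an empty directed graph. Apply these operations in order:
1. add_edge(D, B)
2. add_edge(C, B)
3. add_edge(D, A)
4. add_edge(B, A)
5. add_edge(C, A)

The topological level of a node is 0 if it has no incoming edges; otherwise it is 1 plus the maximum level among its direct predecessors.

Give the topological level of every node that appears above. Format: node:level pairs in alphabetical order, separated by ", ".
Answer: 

Op 1: add_edge(D, B). Edges now: 1
Op 2: add_edge(C, B). Edges now: 2
Op 3: add_edge(D, A). Edges now: 3
Op 4: add_edge(B, A). Edges now: 4
Op 5: add_edge(C, A). Edges now: 5
Compute levels (Kahn BFS):
  sources (in-degree 0): C, D
  process C: level=0
    C->A: in-degree(A)=2, level(A)>=1
    C->B: in-degree(B)=1, level(B)>=1
  process D: level=0
    D->A: in-degree(A)=1, level(A)>=1
    D->B: in-degree(B)=0, level(B)=1, enqueue
  process B: level=1
    B->A: in-degree(A)=0, level(A)=2, enqueue
  process A: level=2
All levels: A:2, B:1, C:0, D:0

Answer: A:2, B:1, C:0, D:0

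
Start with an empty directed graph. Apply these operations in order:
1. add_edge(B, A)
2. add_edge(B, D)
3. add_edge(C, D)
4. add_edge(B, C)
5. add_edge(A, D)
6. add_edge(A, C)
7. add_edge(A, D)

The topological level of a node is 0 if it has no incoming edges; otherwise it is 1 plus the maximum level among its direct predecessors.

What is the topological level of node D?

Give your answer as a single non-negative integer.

Answer: 3

Derivation:
Op 1: add_edge(B, A). Edges now: 1
Op 2: add_edge(B, D). Edges now: 2
Op 3: add_edge(C, D). Edges now: 3
Op 4: add_edge(B, C). Edges now: 4
Op 5: add_edge(A, D). Edges now: 5
Op 6: add_edge(A, C). Edges now: 6
Op 7: add_edge(A, D) (duplicate, no change). Edges now: 6
Compute levels (Kahn BFS):
  sources (in-degree 0): B
  process B: level=0
    B->A: in-degree(A)=0, level(A)=1, enqueue
    B->C: in-degree(C)=1, level(C)>=1
    B->D: in-degree(D)=2, level(D)>=1
  process A: level=1
    A->C: in-degree(C)=0, level(C)=2, enqueue
    A->D: in-degree(D)=1, level(D)>=2
  process C: level=2
    C->D: in-degree(D)=0, level(D)=3, enqueue
  process D: level=3
All levels: A:1, B:0, C:2, D:3
level(D) = 3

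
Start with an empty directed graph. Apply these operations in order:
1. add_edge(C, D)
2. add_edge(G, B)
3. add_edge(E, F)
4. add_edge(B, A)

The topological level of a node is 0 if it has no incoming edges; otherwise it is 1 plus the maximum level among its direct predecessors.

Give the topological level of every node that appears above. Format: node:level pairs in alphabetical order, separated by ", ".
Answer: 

Answer: A:2, B:1, C:0, D:1, E:0, F:1, G:0

Derivation:
Op 1: add_edge(C, D). Edges now: 1
Op 2: add_edge(G, B). Edges now: 2
Op 3: add_edge(E, F). Edges now: 3
Op 4: add_edge(B, A). Edges now: 4
Compute levels (Kahn BFS):
  sources (in-degree 0): C, E, G
  process C: level=0
    C->D: in-degree(D)=0, level(D)=1, enqueue
  process E: level=0
    E->F: in-degree(F)=0, level(F)=1, enqueue
  process G: level=0
    G->B: in-degree(B)=0, level(B)=1, enqueue
  process D: level=1
  process F: level=1
  process B: level=1
    B->A: in-degree(A)=0, level(A)=2, enqueue
  process A: level=2
All levels: A:2, B:1, C:0, D:1, E:0, F:1, G:0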